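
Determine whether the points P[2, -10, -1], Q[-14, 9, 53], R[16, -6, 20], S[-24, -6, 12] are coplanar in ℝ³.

The four points are coplanar iff the 3×3 determinant with rows PQ, PR, PS is zero.
Rows: (-16, 19, 54), (14, 4, 21), (-26, 4, 13).
Expanding along the first row: (-16)(-32) − (19)(728) + (54)(160) = -4680.
Nonzero ⇒ not coplanar.

No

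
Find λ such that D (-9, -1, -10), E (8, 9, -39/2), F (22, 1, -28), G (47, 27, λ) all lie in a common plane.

The points are coplanar iff DE · (DF × DG) = 0.
Expanding, this is linear in λ: (-276)λ + (-11454) = 0.
So λ = -83/2.

-83/2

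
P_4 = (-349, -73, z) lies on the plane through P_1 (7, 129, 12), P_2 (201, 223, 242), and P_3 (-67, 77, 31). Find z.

-215

The plane through P_1, P_2, P_3 has equation 13746x − 20706y − 3132z = -2612436.
Substituting P_4: (-3132)z + (-3285816) = -2612436, so z = -215.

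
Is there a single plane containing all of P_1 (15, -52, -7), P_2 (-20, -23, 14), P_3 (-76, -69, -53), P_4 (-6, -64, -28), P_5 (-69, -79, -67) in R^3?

No

The plane through P_1, P_2, P_3 has normal n = P_1P_2 × P_1P_3 = (-977, -3521, 3234) and equation n·P = 145799.
Checking the remaining points: n·P_4 = 140654, n·P_5 = 128894.
Since n·P_4 = 140654 ≠ 145799, P_4 is off the plane and the points are not all coplanar.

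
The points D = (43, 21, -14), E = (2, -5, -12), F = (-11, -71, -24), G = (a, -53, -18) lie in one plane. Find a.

Normal to plane DEF: n = (444, -518, 2368); plane equation n·P = -24938.
Requiring n·G = -24938: (444)a + (-15170) = -24938.
So a = -22.

-22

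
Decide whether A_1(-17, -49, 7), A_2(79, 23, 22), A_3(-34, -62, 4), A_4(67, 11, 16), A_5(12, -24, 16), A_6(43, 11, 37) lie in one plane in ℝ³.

Yes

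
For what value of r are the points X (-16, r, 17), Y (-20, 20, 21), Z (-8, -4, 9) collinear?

Direction YZ = (12, -24, -12). From the x-coordinate of X, the parameter along the line is τ = (-16 − (-20))/12 = 1/3.
Then r = 20 + 1/3·(-24) = 12.

12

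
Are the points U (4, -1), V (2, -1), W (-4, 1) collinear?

No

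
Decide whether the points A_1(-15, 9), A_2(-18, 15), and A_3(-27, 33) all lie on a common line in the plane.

Yes

A_1A_2 = (-3, 6), A_1A_3 = (-12, 24).
det[A_1A_2; A_1A_3] = (-3)(24) − (6)(-12) = 0.
The determinant is zero, so the points are collinear.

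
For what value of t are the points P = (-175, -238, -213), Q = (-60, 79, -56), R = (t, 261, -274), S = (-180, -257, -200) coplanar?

Coplanarity ⇔ det[PQ; PR; PS] = 0.
Expanding, this is linear in t: (-7104)t + (-142080) = 0.
So t = -20.

-20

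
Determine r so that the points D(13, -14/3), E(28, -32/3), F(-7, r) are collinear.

The three points are collinear iff det[DE; DF] = 0.
This determinant is linear in r: (15)r + (-50) = 0, so r = 10/3.

10/3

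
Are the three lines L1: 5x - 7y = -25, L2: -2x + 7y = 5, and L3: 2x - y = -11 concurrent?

No

Lines aᵢx + bᵢy = cᵢ with pairwise distinct directions are concurrent exactly when det[aᵢ bᵢ cᵢ] = 0.
Here the determinant is 24.
Nonzero, so no common point exists.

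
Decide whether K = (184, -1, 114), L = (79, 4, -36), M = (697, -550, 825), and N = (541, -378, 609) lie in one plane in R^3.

A normal to the plane through K, L, M is n = KL × KM = (-78795, -2295, 55080).
The plane has equation n·P = -8216865. For N: n·N = -8216865.
Equal, so N lies in the plane and all four are coplanar.

Yes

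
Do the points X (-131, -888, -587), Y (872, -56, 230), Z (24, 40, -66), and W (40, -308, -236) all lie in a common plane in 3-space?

With X as base: XY = (1003, 832, 817), XZ = (155, 928, 521), XW = (171, 580, 351).
XZ × XW = (23548, 34686, -68788).
XY · (XZ × XW) = -3722400.
Since -3722400 ≠ 0, the four points are not coplanar.

No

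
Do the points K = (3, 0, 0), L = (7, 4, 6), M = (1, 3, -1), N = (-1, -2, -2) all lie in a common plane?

No

With K as base: KL = (4, 4, 6), KM = (-2, 3, -1), KN = (-4, -2, -2).
KM × KN = (-8, 0, 16).
KL · (KM × KN) = 64.
Since 64 ≠ 0, the four points are not coplanar.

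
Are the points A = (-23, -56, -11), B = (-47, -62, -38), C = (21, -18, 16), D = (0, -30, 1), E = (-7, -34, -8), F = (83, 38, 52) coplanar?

No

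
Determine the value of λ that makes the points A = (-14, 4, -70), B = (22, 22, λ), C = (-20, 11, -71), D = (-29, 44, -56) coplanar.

The points are coplanar iff AB · (AC × AD) = 0.
Expanding, this is linear in λ: (-135)λ + (-2700) = 0.
So λ = -20.

-20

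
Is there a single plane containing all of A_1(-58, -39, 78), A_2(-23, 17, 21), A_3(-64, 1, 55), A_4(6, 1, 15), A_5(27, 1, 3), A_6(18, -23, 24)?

Yes

The plane through A_1, A_2, A_3 has normal n = A_1A_2 × A_1A_3 = (992, 1147, 1736) and equation n·P = 33139.
Checking the remaining points: n·A_4 = 33139, n·A_5 = 33139, n·A_6 = 33139.
All equal 33139, so all 6 points lie in one plane.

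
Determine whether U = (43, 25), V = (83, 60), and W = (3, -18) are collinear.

UV = (40, 35), UW = (-40, -43).
det[UV; UW] = (40)(-43) − (35)(-40) = -320.
The determinant is nonzero, so they are not collinear.

No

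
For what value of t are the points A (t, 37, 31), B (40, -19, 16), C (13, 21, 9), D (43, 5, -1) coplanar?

-35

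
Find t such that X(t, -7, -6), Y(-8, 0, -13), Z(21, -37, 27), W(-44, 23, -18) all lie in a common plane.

-2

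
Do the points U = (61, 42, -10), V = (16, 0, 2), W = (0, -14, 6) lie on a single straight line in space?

No

UV = (-45, -42, 12), UW = (-61, -56, 16).
Comparing components 3 and 1: (12)(-61) − (-45)(16) = -12 ≠ 0, so UV and UW are not parallel and the points are not collinear.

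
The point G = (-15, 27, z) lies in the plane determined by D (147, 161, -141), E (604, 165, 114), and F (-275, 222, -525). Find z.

73

The plane through D, E, F has equation −17091x + 67878y + 29565z = 4247316.
Substituting G: (29565)z + (2089071) = 4247316, so z = 73.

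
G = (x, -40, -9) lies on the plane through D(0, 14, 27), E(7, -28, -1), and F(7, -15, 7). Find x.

The plane through D, E, F has equation 28x − 56y + 91z = 1673.
Substituting G: (28)x + (1421) = 1673, so x = 9.

9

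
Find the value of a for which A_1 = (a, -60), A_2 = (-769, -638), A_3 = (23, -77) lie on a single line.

47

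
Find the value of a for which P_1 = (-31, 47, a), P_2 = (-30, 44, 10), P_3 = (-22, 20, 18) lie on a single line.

Collinearity requires P_1P_2 × P_1P_3 = 0; each component is linear in a.
The x-component gives (-24)a + (216) = 0, so a = 9.
The remaining components then also vanish.

9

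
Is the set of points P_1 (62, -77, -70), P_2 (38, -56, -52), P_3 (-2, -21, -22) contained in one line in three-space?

P_1P_2 = (-24, 21, 18), P_1P_3 = (-64, 56, 48).
Each component of P_1P_3 is 8/3 times the corresponding component of P_1P_2, so P_1P_3 = 8/3·P_1P_2 and the points are collinear.

Yes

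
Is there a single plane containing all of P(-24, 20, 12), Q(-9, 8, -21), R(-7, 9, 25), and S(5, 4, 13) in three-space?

A normal to the plane through P, Q, R is n = PQ × PR = (-519, -756, 39).
The plane has equation n·X = -2196. For S: n·S = -5112.
-5112 ≠ -2196, so S is off the plane.

No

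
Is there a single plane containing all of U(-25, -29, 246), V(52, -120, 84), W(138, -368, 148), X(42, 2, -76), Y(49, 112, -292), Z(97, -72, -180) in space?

No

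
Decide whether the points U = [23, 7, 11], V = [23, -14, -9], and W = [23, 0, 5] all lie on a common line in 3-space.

UV = (0, -21, -20), UW = (0, -7, -6).
Comparing components 2 and 3: (-21)(-6) − (-20)(-7) = -14 ≠ 0, so UV and UW are not parallel and the points are not collinear.

No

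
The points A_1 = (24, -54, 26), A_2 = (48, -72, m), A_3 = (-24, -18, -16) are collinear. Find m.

47

Direction A_1A_3 = (-48, 36, -42). From the x-coordinate of A_2, the parameter along the line is τ = (48 − 24)/(-48) = -1/2.
Then m = 26 + (-1/2)·(-42) = 47.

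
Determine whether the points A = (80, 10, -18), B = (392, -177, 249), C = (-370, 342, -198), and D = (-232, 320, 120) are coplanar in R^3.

With A as base: AB = (312, -187, 267), AC = (-450, 332, -180), AD = (-312, 310, 138).
AC × AD = (101616, 118260, -35916).
AB · (AC × AD) = 0.
The scalar triple product vanishes, so the four points are coplanar.

Yes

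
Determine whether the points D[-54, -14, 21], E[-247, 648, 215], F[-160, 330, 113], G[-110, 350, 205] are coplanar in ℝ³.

Yes

The four points are coplanar iff the 3×3 determinant with rows DE, DF, DG is zero.
Rows: (-193, 662, 194), (-106, 344, 92), (-56, 364, 184).
Expanding along the first row: (-193)(29808) − (662)(-14352) + (194)(-19320) = 0.
Zero determinant ⇒ coplanar.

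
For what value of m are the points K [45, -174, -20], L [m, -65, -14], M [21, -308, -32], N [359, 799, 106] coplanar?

Coplanarity ⇔ det[KL; KM; KN] = 0.
Expanding, this is linear in m: (-5208)m + (265608) = 0.
So m = 51.

51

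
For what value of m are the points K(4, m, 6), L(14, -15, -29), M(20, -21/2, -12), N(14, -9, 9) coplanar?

-25/2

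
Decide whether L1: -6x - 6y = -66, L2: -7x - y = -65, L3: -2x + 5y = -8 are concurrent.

Yes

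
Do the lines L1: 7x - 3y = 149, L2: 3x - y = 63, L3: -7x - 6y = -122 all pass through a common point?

Lines aᵢx + bᵢy = cᵢ with pairwise distinct directions are concurrent exactly when det[aᵢ bᵢ cᵢ] = 0.
Here the determinant is 0.
It vanishes, so the lines are concurrent at (20, -3).

Yes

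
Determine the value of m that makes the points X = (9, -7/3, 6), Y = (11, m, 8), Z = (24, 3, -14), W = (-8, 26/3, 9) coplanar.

-17/3

The points are coplanar iff XY · (XZ × XW) = 0.
Expanding, this is linear in m: (295)m + (5015/3) = 0.
So m = -17/3.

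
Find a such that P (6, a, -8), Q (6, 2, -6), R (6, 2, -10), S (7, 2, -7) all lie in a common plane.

The points are coplanar iff PQ · (PR × PS) = 0.
Expanding, this is linear in a: (4)a + (-8) = 0.
So a = 2.

2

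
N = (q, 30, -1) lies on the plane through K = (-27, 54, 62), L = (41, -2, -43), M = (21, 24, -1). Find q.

Coplanarity requires KL · (KM × KN) = 0.
KL = (68, -56, -105), KM = (48, -30, -63); the triple product is linear in q with coefficient 378 and constant term -12474.
Setting it to zero: q = 33.

33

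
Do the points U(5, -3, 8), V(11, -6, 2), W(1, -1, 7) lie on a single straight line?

No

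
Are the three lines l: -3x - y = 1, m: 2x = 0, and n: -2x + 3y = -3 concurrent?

Yes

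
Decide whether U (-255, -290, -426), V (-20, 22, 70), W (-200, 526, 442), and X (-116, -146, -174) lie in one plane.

With U as base: UV = (235, 312, 496), UW = (55, 816, 868), UX = (139, 144, 252).
UW × UX = (80640, 106792, -105504).
UV · (UW × UX) = -60480.
Since -60480 ≠ 0, the four points are not coplanar.

No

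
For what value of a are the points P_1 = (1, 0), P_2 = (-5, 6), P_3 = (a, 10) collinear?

-9

Collinearity: (P_3 − P_1) must be parallel to (P_2 − P_1) = (-6, 6).
Cross-multiplying the components: (a − 1)·(6) = (10)·(-6).
Solving gives a = -9.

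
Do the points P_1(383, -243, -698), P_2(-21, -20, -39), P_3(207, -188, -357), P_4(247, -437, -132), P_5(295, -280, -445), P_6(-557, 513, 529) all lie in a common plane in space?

No

The plane through P_1, P_2, P_3 has normal n = P_1P_2 × P_1P_3 = (39798, 21780, 17028) and equation n·P = -1935450.
Checking the remaining points: n·P_4 = -1935450, n·P_5 = -1935450, n·P_6 = -1986534.
Since n·P_6 = -1986534 ≠ -1935450, P_6 is off the plane and the points are not all coplanar.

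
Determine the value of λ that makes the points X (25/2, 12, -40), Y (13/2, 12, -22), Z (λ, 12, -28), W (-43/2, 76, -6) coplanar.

The points are coplanar iff XY · (XZ × XW) = 0.
Expanding, this is linear in λ: (1152)λ + (-9792) = 0.
So λ = 17/2.

17/2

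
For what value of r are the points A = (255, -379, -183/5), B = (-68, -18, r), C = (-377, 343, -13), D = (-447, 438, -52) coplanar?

-12/5

Coplanarity ⇔ det[AB; AC; AD] = 0.
Expanding, this is linear in r: (-9500)r + (-22800) = 0.
So r = -12/5.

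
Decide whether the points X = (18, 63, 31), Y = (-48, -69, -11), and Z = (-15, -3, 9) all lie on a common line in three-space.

XY = (-66, -132, -42), XZ = (-33, -66, -22).
Comparing components 2 and 3: (-132)(-22) − (-42)(-66) = 132 ≠ 0, so XY and XZ are not parallel and the points are not collinear.

No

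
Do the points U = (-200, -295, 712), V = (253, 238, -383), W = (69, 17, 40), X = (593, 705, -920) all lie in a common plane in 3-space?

No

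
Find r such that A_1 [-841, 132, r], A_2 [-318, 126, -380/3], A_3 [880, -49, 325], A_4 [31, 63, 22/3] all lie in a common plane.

-929/3

Coplanarity ⇔ det[A_1A_2; A_1A_3; A_1A_4] = 0.
Expanding, this is linear in r: (14399)r + (13376671/3) = 0.
So r = -929/3.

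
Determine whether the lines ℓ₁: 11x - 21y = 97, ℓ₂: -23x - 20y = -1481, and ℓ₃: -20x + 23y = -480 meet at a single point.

Yes

Intersecting ℓ₁ and ℓ₂: solving the 2×2 system gives (x, y) = (47, 20).
Substitute into ℓ₃: (-20)(47) + (23)(20) = -480.
This equals -480, so (47, 20) lies on all three lines and they are concurrent.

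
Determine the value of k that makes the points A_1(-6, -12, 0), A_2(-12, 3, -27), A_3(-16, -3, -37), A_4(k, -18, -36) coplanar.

-18

Normal to plane A_1A_2A_3: n = (-312, 48, 96); plane equation n·P = 1296.
Requiring n·A_4 = 1296: (-312)k + (-4320) = 1296.
So k = -18.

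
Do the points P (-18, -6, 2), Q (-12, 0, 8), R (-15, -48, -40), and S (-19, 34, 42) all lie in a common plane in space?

With P as base: PQ = (6, 6, 6), PR = (3, -42, -42), PS = (-1, 40, 40).
PR × PS = (0, -78, 78).
PQ · (PR × PS) = 0.
The scalar triple product vanishes, so the four points are coplanar.

Yes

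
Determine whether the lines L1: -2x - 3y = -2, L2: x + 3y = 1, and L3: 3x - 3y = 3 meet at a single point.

Yes

Lines aᵢx + bᵢy = cᵢ with pairwise distinct directions are concurrent exactly when det[aᵢ bᵢ cᵢ] = 0.
Here the determinant is 0.
It vanishes, so the lines are concurrent at (1, 0).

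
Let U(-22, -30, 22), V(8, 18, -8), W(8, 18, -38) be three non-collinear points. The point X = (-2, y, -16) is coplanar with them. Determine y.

2

Coplanarity requires UV · (UW × UX) = 0.
UV = (30, 48, -30), UW = (30, 48, -60); the triple product is linear in y with coefficient 900 and constant term -1800.
Setting it to zero: y = 2.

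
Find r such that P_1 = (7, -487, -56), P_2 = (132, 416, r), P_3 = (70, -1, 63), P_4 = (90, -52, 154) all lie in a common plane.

196

The points are coplanar iff P_1P_2 · (P_1P_3 × P_1P_4) = 0.
Expanding, this is linear in r: (-12933)r + (2534868) = 0.
So r = 196.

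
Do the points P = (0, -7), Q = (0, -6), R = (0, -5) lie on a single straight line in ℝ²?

Yes

PQ = (0, 1), PR = (0, 2).
Twice the signed area of △PQR is (0)(2) − (1)(0) = 0.
The triangle is degenerate (zero area), so the points are collinear.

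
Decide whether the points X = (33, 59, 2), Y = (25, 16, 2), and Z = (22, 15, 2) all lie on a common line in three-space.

No

XY = (-8, -43, 0), XZ = (-11, -44, 0).
XY × XZ = (0, 0, -121).
The cross product is nonzero, so the points do not lie on one line.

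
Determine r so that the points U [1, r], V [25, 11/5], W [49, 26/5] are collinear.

-4/5

Collinearity: (U − V) must be parallel to (W − V) = (24, 3).
Cross-multiplying the components: (r − 11/5)·(24) = (-24)·(3).
Solving gives r = -4/5.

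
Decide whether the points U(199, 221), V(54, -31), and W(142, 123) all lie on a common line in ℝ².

No

UV = (-145, -252), UW = (-57, -98).
If collinear, UW would be a scalar multiple of UV. But (-145)·(-98) ≠ (-252)·(-57) (difference -154), so they are not parallel; the points are not collinear.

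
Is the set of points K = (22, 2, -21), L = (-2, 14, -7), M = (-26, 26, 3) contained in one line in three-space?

KL = (-24, 12, 14), KM = (-48, 24, 24).
Comparing components 2 and 3: (12)(24) − (14)(24) = -48 ≠ 0, so KL and KM are not parallel and the points are not collinear.

No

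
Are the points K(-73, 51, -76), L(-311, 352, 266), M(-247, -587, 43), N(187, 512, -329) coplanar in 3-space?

Yes

With K as base: KL = (-238, 301, 342), KM = (-174, -638, 119), KN = (260, 461, -253).
KM × KN = (106555, -13082, 85666).
KL · (KM × KN) = 0.
The scalar triple product vanishes, so the four points are coplanar.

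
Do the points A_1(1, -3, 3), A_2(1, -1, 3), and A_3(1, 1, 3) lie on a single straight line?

A_1A_2 = (0, 2, 0), A_1A_3 = (0, 4, 0).
Each component of A_1A_3 is 2 times the corresponding component of A_1A_2, so A_1A_3 = 2·A_1A_2 and the points are collinear.

Yes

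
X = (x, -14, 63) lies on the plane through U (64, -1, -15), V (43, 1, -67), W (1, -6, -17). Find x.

-27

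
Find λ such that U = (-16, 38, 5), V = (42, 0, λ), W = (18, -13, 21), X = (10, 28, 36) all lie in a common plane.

64

Normal to plane UWX: n = (-1421, -638, 986); plane equation n·P = 3422.
Requiring n·V = 3422: (986)λ + (-59682) = 3422.
So λ = 64.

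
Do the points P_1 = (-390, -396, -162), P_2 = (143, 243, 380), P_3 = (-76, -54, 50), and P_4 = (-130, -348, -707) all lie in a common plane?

No

With P_1 as base: P_1P_2 = (533, 639, 542), P_1P_3 = (314, 342, 212), P_1P_4 = (260, 48, -545).
P_1P_3 × P_1P_4 = (-196566, 226250, -73848).
P_1P_2 · (P_1P_3 × P_1P_4) = -221544.
Since -221544 ≠ 0, the four points are not coplanar.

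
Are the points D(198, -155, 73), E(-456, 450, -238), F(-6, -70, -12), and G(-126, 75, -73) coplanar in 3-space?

Yes

With D as base: DE = (-654, 605, -311), DF = (-204, 85, -85), DG = (-324, 230, -146).
DF × DG = (7140, -2244, -19380).
DE · (DF × DG) = 0.
The scalar triple product vanishes, so the four points are coplanar.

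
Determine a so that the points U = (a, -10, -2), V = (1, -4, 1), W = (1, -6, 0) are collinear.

1

Collinearity requires UV × UW = 0; each component is linear in a.
The y-component gives (-1)a + (1) = 0, so a = 1.
The remaining components then also vanish.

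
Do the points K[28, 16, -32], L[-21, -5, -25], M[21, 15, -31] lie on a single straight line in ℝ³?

KL = (-49, -21, 7), KM = (-7, -1, 1).
Comparing components 2 and 3: (-21)(1) − (7)(-1) = -14 ≠ 0, so KL and KM are not parallel and the points are not collinear.

No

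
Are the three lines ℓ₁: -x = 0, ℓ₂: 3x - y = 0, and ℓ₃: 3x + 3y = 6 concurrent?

No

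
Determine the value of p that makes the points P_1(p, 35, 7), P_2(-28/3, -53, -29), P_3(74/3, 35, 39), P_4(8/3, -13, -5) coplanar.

26/3

Coplanarity ⇔ det[P_1P_2; P_1P_3; P_1P_4] = 0.
Expanding, this is linear in p: (608)p + (-15808/3) = 0.
So p = 26/3.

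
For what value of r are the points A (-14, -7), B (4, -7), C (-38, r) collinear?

-7

Collinearity: (C − A) must be parallel to (B − A) = (18, 0).
Cross-multiplying the components: (r − (-7))·(18) = (-24)·(0).
Solving gives r = -7.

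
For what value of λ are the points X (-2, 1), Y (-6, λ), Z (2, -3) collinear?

5

Collinearity: (Y − X) must be parallel to (Z − X) = (4, -4).
Cross-multiplying the components: (λ − 1)·(4) = (-4)·(-4).
Solving gives λ = 5.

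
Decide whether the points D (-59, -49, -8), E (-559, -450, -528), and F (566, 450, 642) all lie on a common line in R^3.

No

DE = (-500, -401, -520), DF = (625, 499, 650).
Comparing components 2 and 3: (-401)(650) − (-520)(499) = -1170 ≠ 0, so DE and DF are not parallel and the points are not collinear.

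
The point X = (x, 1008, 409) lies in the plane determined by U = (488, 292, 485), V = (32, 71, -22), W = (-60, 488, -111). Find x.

400

The plane through U, V, W has equation 231088x + 6060y − 210484z = 12455724.
Substituting X: (231088)x + (-79979476) = 12455724, so x = 400.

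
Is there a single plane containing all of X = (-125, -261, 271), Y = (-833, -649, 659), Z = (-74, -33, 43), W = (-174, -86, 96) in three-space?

With X as base: XY = (-708, -388, 388), XZ = (51, 228, -228), XW = (-49, 175, -175).
XZ × XW = (0, 20097, 20097).
XY · (XZ × XW) = 0.
The scalar triple product vanishes, so the four points are coplanar.

Yes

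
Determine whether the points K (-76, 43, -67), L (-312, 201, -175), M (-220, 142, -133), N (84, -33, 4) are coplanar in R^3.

A normal to the plane through K, L, M is n = KL × KM = (264, -24, -612).
The plane has equation n·P = 19908. For N: n·N = 20520.
20520 ≠ 19908, so N is off the plane.

No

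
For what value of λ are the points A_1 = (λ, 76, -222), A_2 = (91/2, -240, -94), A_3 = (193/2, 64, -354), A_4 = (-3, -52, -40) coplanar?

91/2

Coplanarity ⇔ det[A_1A_2; A_1A_3; A_1A_4] = 0.
Expanding, this is linear in λ: (-65296)λ + (2970968) = 0.
So λ = 91/2.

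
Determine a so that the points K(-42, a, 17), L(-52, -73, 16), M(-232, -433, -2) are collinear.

-53

Direction LM = (-180, -360, -18). From the x-coordinate of K, the parameter along the line is τ = (-42 − (-52))/(-180) = -1/18.
Then a = (-73) + (-1/18)·(-360) = -53.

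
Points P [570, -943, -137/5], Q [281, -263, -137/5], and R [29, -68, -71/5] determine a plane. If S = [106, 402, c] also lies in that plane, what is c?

-179/5

A normal to the plane is n = PQ × PR = (8976, 19074/5, 115005).
S lies in the plane iff n · PS = 0.
This gives (115005)c + (4117179) = 0, so c = -179/5.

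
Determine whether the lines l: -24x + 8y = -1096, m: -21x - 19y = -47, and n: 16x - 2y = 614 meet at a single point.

No

Lines aᵢx + bᵢy = cᵢ with pairwise distinct directions are concurrent exactly when det[aᵢ bᵢ cᵢ] = 0.
Here the determinant is 160.
Nonzero, so no common point exists.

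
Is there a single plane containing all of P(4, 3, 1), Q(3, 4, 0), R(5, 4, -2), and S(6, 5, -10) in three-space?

No

With P as base: PQ = (-1, 1, -1), PR = (1, 1, -3), PS = (2, 2, -11).
PR × PS = (-5, 5, 0).
PQ · (PR × PS) = 10.
Since 10 ≠ 0, the four points are not coplanar.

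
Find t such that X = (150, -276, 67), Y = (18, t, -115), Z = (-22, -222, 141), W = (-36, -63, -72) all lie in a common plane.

-66

Normal to plane XZW: n = (-23268, -37672, -26592); plane equation n·P = 5125608.
Requiring n·Y = 5125608: (-37672)t + (2639256) = 5125608.
So t = -66.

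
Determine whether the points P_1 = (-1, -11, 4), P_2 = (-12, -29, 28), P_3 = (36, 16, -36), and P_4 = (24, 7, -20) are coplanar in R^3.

No

The four points are coplanar iff the 3×3 determinant with rows P_1P_2, P_1P_3, P_1P_4 is zero.
Rows: (-11, -18, 24), (37, 27, -40), (25, 18, -24).
Expanding along the first row: (-11)(72) − (-18)(112) + (24)(-9) = 1008.
Nonzero ⇒ not coplanar.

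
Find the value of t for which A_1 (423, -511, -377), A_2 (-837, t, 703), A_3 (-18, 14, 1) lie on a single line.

Collinearity requires A_1A_2 × A_1A_3 = 0; each component is linear in t.
The x-component gives (378)t + (-373842) = 0, so t = 989.
The remaining components then also vanish.

989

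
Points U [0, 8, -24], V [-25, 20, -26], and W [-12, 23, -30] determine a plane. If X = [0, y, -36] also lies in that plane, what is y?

The plane through U, V, W has equation −42x − 126y − 231z = 4536.
Substituting X: (-126)y + (8316) = 4536, so y = 30.

30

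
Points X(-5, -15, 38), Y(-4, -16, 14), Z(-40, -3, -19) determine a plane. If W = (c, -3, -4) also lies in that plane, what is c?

The plane through X, Y, Z has equation 345x + 897y − 23z = -16054.
Substituting W: (345)c + (-2599) = -16054, so c = -39.

-39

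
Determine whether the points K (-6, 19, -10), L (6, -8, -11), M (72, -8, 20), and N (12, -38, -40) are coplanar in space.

No

The four points are coplanar iff the 3×3 determinant with rows KL, KM, KN is zero.
Rows: (12, -27, -1), (78, -27, 30), (18, -57, -30).
Expanding along the first row: (12)(2520) − (-27)(-2880) + (-1)(-3960) = -43560.
Nonzero ⇒ not coplanar.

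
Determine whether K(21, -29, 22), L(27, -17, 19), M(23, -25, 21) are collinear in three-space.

Yes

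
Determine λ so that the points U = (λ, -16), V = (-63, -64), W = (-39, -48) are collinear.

9

The three points are collinear iff det[UV; UW] = 0.
This determinant is linear in λ: (-16)λ + (144) = 0, so λ = 9.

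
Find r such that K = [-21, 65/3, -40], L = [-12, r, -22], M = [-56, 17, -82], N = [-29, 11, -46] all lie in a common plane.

11/3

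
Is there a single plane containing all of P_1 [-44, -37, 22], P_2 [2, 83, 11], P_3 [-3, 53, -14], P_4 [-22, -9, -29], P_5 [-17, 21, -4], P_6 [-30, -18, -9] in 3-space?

No

The plane through P_1, P_2, P_3 has normal n = P_1P_2 × P_1P_3 = (-3330, 1205, -780) and equation n·P = 84775.
Checking the remaining points: n·P_4 = 85035, n·P_5 = 85035, n·P_6 = 85230.
Since n·P_4 = 85035 ≠ 84775, P_4 is off the plane and the points are not all coplanar.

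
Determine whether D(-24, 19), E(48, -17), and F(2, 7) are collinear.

DE = (72, -36), DF = (26, -12).
Twice the signed area of △DEF is (72)(-12) − (-36)(26) = 72.
The area is nonzero, so the three points are not collinear.

No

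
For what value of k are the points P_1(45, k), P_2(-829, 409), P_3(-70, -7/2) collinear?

-66

Collinearity: (P_1 − P_2) must be parallel to (P_3 − P_2) = (759, -825/2).
Cross-multiplying the components: (k − 409)·(759) = (874)·(-825/2).
Solving gives k = -66.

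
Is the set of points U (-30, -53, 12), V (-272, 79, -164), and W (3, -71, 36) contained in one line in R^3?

Yes

UV = (-242, 132, -176), UW = (33, -18, 24).
Each component of UW is -3/22 times the corresponding component of UV, so UW = -3/22·UV and the points are collinear.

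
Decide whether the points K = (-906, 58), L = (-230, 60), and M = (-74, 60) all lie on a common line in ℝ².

KL = (676, 2), KM = (832, 2).
det[KL; KM] = (676)(2) − (2)(832) = -312.
The determinant is nonzero, so they are not collinear.

No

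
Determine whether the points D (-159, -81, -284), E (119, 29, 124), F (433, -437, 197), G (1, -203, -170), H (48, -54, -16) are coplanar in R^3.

The plane through D, E, F has normal n = DE × DF = (198158, 107818, -164088) and equation n·P = 6360612.
Checking the remaining points: n·G = 6206064, n·H = 6314820.
Since n·G = 6206064 ≠ 6360612, G is off the plane and the points are not all coplanar.

No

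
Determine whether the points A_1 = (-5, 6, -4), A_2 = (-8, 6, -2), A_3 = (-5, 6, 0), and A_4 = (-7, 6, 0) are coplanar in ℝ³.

Yes

A normal to the plane through A_1, A_2, A_3 is n = A_1A_2 × A_1A_3 = (0, 12, 0).
The plane has equation n·P = 72. For A_4: n·A_4 = 72.
Equal, so A_4 lies in the plane and all four are coplanar.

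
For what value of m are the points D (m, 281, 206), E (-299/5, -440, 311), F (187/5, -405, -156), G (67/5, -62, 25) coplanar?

The points are coplanar iff DE · (DF × DG) = 0.
Expanding, this is linear in m: (-166516)m + (-8825348/5) = 0.
So m = -53/5.

-53/5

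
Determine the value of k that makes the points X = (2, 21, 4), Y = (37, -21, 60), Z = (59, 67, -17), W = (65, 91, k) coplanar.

Normal to plane XYZ: n = (-1694, 3927, 4004); plane equation n·P = 95095.
Requiring n·W = 95095: (4004)k + (247247) = 95095.
So k = -38.

-38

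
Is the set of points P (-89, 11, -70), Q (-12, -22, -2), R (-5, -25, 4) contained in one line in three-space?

No

PQ = (77, -33, 68), PR = (84, -36, 74).
Comparing components 2 and 3: (-33)(74) − (68)(-36) = 6 ≠ 0, so PQ and PR are not parallel and the points are not collinear.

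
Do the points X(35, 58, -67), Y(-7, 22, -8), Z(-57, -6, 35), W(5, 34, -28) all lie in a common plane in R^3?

Yes

With X as base: XY = (-42, -36, 59), XZ = (-92, -64, 102), XW = (-30, -24, 39).
XZ × XW = (-48, 528, 288).
XY · (XZ × XW) = 0.
The scalar triple product vanishes, so the four points are coplanar.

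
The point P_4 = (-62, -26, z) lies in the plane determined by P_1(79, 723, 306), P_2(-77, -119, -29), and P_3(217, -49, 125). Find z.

7

The plane through P_1, P_2, P_3 has equation −106218x − 74466y + 236628z = 10178028.
Substituting P_4: (236628)z + (8521632) = 10178028, so z = 7.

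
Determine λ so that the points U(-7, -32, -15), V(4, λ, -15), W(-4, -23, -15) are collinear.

Direction UW = (3, 9, 0). From the x-coordinate of V, the parameter along the line is τ = (4 − (-7))/3 = 11/3.
Then λ = (-32) + 11/3·(9) = 1.

1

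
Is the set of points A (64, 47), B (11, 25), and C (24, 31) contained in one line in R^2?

No

AB = (-53, -22), AC = (-40, -16).
Twice the signed area of △ABC is (-53)(-16) − (-22)(-40) = -32.
The area is nonzero, so the three points are not collinear.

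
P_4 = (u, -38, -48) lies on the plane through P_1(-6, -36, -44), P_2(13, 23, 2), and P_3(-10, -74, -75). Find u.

8

A normal to the plane is n = P_1P_2 × P_1P_3 = (-81, 405, -486).
P_4 lies in the plane iff n · P_1P_4 = 0.
This gives (-81)u + (648) = 0, so u = 8.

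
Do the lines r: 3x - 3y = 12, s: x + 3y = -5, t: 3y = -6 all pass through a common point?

Intersecting r and s: solving the 2×2 system gives (x, y) = (7/4, -9/4).
Substitute into t: (0)(7/4) + (3)(-9/4) = -27/4.
But t requires -6 ≠ -27/4, so the three lines have no common point.

No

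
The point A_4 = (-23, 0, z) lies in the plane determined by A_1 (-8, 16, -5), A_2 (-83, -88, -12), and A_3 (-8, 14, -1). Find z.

-16

The plane through A_1, A_2, A_3 has equation −430x + 300y + 150z = 7490.
Substituting A_4: (150)z + (9890) = 7490, so z = -16.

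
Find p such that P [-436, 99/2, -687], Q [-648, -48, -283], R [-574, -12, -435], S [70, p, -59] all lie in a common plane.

-3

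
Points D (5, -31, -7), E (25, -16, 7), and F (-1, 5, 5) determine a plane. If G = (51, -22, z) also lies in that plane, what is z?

15

The plane through D, E, F has equation −324x − 324y + 810z = 2754.
Substituting G: (810)z + (-9396) = 2754, so z = 15.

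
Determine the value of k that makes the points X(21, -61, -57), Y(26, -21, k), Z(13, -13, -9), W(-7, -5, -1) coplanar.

-17

Coplanarity ⇔ det[XY; XZ; XW] = 0.
Expanding, this is linear in k: (896)k + (15232) = 0.
So k = -17.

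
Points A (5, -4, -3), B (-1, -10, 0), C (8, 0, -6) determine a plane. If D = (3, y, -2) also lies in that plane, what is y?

-6

The plane through A, B, C has equation 6x − 9y − 6z = 84.
Substituting D: (-9)y + (30) = 84, so y = -6.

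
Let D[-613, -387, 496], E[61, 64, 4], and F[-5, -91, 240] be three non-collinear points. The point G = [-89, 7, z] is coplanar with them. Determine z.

40

Coplanarity requires DE · (DF × DG) = 0.
DE = (674, 451, -492), DF = (608, 296, -256); the triple product is linear in z with coefficient -74704 and constant term 2988160.
Setting it to zero: z = 40.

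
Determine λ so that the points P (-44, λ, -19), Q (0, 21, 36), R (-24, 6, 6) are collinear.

-13/2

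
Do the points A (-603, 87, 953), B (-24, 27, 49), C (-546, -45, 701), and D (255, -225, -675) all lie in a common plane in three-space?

Yes

A normal to the plane through A, B, C is n = AB × AC = (-104208, 94380, -73008).
The plane has equation n·P = 1471860. For D: n·D = 1471860.
Equal, so D lies in the plane and all four are coplanar.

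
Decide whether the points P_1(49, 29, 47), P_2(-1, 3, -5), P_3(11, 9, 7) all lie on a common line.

P_1P_2 = (-50, -26, -52), P_1P_3 = (-38, -20, -40).
P_1P_2 × P_1P_3 = (0, -24, 12).
The cross product is nonzero, so the points do not lie on one line.

No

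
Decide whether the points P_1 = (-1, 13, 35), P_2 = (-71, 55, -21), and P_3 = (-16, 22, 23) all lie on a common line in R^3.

P_1P_2 = (-70, 42, -56), P_1P_3 = (-15, 9, -12).
P_1P_2 × P_1P_3 = (0, 0, 0).
The cross product vanishes, so the three points are collinear.

Yes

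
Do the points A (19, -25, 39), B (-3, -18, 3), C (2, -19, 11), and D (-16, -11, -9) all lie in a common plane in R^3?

A normal to the plane through A, B, C is n = AB × AC = (20, -4, -13).
The plane has equation n·P = -27. For D: n·D = -159.
-159 ≠ -27, so D is off the plane.

No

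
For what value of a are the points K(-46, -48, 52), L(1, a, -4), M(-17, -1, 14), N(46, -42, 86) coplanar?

Coplanarity ⇔ det[KL; KM; KN] = 0.
Expanding, this is linear in a: (-4482)a + (103086) = 0.
So a = 23.

23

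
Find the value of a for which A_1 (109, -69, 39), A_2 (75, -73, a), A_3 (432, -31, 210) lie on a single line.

21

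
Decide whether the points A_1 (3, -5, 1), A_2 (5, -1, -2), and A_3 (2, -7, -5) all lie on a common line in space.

A_1A_2 = (2, 4, -3), A_1A_3 = (-1, -2, -6).
Comparing components 2 and 3: (4)(-6) − (-3)(-2) = -30 ≠ 0, so A_1A_2 and A_1A_3 are not parallel and the points are not collinear.

No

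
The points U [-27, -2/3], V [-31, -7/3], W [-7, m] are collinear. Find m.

The three points are collinear iff det[UV; UW] = 0.
This determinant is linear in m: (-4)m + (92/3) = 0, so m = 23/3.

23/3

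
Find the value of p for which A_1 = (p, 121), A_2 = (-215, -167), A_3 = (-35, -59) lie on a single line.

The three points are collinear iff det[A_1A_2; A_1A_3] = 0.
This determinant is linear in p: (-108)p + (28620) = 0, so p = 265.

265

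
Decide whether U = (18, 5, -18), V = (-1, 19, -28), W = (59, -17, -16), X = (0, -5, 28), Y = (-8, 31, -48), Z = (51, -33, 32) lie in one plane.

Yes

The plane through U, V, W has normal n = UV × UW = (-192, -372, -156) and equation n·P = -2508.
Checking the remaining points: n·X = -2508, n·Y = -2508, n·Z = -2508.
All equal -2508, so all 6 points lie in one plane.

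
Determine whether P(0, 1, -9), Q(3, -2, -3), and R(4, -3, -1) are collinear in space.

Yes

PQ = (3, -3, 6), PR = (4, -4, 8).
PQ × PR = (0, 0, 0).
The cross product vanishes, so the three points are collinear.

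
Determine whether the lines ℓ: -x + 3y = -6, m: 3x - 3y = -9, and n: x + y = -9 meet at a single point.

No

The three lines meet at one point iff the augmented coefficient matrix [aᵢ bᵢ cᵢ] has rank < 3, i.e. its determinant vanishes.
Here the determinant is -18.
Nonzero, so no common point exists.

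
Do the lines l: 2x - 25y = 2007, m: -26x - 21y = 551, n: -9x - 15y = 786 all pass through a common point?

Lines aᵢx + bᵢy = cᵢ with pairwise distinct directions are concurrent exactly when det[aᵢ bᵢ cᵢ] = 0.
Here the determinant is 0.
It vanishes, so the lines are concurrent at (41, -77).

Yes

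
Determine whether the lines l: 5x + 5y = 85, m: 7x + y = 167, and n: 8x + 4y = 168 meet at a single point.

Yes

Intersecting l and m: solving the 2×2 system gives (x, y) = (25, -8).
Substitute into n: (8)(25) + (4)(-8) = 168.
This equals 168, so (25, -8) lies on all three lines and they are concurrent.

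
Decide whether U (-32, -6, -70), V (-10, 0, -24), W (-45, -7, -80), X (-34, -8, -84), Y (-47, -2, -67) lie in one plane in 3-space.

No

The plane through U, V, W has normal n = UV × UW = (-14, -378, 56) and equation n·P = -1204.
Checking the remaining points: n·X = -1204, n·Y = -2338.
Since n·Y = -2338 ≠ -1204, Y is off the plane and the points are not all coplanar.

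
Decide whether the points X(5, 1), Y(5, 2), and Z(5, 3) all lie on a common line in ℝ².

Yes

XY = (0, 1), XZ = (0, 2).
Checking proportionality: XZ = 2·XY, so the vectors are parallel and the points are collinear.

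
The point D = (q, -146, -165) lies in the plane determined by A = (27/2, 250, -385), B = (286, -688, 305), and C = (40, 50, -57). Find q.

141

The plane through A, B, C has equation −169664x − 71095y − 29643z = -8651659.
Substituting D: (-169664)q + (15270965) = -8651659, so q = 141.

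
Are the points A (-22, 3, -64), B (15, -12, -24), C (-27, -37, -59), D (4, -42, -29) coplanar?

No

The four points are coplanar iff the 3×3 determinant with rows AB, AC, AD is zero.
Rows: (37, -15, 40), (-5, -40, 5), (26, -45, 35).
Expanding along the first row: (37)(-1175) − (-15)(-305) + (40)(1265) = 2550.
Nonzero ⇒ not coplanar.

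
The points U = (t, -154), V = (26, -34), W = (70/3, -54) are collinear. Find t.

10

Collinearity: (U − V) must be parallel to (W − V) = (-8/3, -20).
Cross-multiplying the components: (t − 26)·(-20) = (-120)·(-8/3).
Solving gives t = 10.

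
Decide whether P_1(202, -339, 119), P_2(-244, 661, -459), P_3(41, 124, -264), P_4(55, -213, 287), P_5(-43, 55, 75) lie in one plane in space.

No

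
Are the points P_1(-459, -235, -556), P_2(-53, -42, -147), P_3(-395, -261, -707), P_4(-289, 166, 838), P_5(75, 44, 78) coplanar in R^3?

The plane through P_1, P_2, P_3 has normal n = P_1P_2 × P_1P_3 = (-18509, 87482, -22908) and equation n·P = 674209.
Checking the remaining points: n·P_4 = 674209, n·P_5 = 674209.
All equal 674209, so all 5 points lie in one plane.

Yes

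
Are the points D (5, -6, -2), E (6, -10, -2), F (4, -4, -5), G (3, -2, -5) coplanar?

The four points are coplanar iff the 3×3 determinant with rows DE, DF, DG is zero.
Rows: (1, -4, 0), (-1, 2, -3), (-2, 4, -3).
Expanding along the first row: (1)(6) − (-4)(-3) + (0)(0) = -6.
Nonzero ⇒ not coplanar.

No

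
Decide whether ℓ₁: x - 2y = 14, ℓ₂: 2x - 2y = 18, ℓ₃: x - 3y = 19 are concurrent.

Intersecting ℓ₁ and ℓ₂: solving the 2×2 system gives (x, y) = (4, -5).
Substitute into ℓ₃: (1)(4) + (-3)(-5) = 19.
This equals 19, so (4, -5) lies on all three lines and they are concurrent.

Yes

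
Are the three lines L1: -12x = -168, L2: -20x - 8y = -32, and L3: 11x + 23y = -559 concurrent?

Lines aᵢx + bᵢy = cᵢ with pairwise distinct directions are concurrent exactly when det[aᵢ bᵢ cᵢ] = 0.
Here the determinant is 0.
It vanishes, so the lines are concurrent at (14, -31).

Yes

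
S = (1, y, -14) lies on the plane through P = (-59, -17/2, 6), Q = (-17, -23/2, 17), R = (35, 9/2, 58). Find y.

Coplanarity requires PQ · (PR × PS) = 0.
PQ = (42, -3, 11), PR = (94, 13, 52); the triple product is linear in y with coefficient -1150 and constant term -44275.
Setting it to zero: y = -77/2.

-77/2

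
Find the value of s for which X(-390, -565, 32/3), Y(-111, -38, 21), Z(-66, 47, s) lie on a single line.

Direction XY = (279, 527, 31/3). From the x-coordinate of Z, the parameter along the line is τ = (-66 − (-390))/279 = 36/31.
Then s = 32/3 + 36/31·(31/3) = 68/3.

68/3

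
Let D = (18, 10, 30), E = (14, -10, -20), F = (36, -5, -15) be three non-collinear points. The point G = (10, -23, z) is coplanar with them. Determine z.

-52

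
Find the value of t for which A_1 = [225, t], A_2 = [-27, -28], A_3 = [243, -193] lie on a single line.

-182

Collinearity: (A_1 − A_2) must be parallel to (A_3 − A_2) = (270, -165).
Cross-multiplying the components: (t − (-28))·(270) = (252)·(-165).
Solving gives t = -182.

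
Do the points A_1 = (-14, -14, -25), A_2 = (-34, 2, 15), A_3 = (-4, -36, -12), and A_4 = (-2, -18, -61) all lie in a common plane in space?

The four points are coplanar iff the 3×3 determinant with rows A_1A_2, A_1A_3, A_1A_4 is zero.
Rows: (-20, 16, 40), (10, -22, 13), (12, -4, -36).
Expanding along the first row: (-20)(844) − (16)(-516) + (40)(224) = 336.
Nonzero ⇒ not coplanar.

No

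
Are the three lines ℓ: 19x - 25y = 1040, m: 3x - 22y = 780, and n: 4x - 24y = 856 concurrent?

Lines aᵢx + bᵢy = cᵢ with pairwise distinct directions are concurrent exactly when det[aᵢ bᵢ cᵢ] = 0.
Here the determinant is 712.
Nonzero, so no common point exists.

No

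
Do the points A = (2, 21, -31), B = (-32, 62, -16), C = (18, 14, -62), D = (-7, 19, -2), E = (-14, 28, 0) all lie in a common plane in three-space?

The plane through A, B, C has normal n = AB × AC = (-1166, -814, -418) and equation n·P = -6468.
Checking the remaining points: n·D = -6468, n·E = -6468.
All equal -6468, so all 5 points lie in one plane.

Yes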